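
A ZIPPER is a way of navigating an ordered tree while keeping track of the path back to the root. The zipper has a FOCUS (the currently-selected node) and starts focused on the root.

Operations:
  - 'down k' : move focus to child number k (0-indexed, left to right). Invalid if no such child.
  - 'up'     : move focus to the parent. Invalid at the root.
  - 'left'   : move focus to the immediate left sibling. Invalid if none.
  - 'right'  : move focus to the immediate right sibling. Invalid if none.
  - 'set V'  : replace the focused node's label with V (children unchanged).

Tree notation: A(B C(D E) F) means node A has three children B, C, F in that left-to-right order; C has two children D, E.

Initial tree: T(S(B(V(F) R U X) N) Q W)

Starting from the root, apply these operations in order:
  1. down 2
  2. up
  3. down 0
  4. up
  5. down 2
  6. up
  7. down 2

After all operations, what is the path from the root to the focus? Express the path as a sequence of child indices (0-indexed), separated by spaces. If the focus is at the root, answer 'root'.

Answer: 2

Derivation:
Step 1 (down 2): focus=W path=2 depth=1 children=[] left=['S', 'Q'] right=[] parent=T
Step 2 (up): focus=T path=root depth=0 children=['S', 'Q', 'W'] (at root)
Step 3 (down 0): focus=S path=0 depth=1 children=['B', 'N'] left=[] right=['Q', 'W'] parent=T
Step 4 (up): focus=T path=root depth=0 children=['S', 'Q', 'W'] (at root)
Step 5 (down 2): focus=W path=2 depth=1 children=[] left=['S', 'Q'] right=[] parent=T
Step 6 (up): focus=T path=root depth=0 children=['S', 'Q', 'W'] (at root)
Step 7 (down 2): focus=W path=2 depth=1 children=[] left=['S', 'Q'] right=[] parent=T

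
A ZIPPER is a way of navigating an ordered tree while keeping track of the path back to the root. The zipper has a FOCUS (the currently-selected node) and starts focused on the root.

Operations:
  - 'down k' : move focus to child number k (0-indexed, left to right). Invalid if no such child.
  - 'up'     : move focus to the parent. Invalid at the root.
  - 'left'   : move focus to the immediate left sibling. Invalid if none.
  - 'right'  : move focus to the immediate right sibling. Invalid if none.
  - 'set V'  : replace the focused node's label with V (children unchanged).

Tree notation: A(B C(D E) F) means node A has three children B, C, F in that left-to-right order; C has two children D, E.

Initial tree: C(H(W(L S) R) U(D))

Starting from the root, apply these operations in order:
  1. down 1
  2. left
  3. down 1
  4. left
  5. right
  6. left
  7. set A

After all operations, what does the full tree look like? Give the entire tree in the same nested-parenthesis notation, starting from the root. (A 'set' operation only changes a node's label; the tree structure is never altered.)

Answer: C(H(A(L S) R) U(D))

Derivation:
Step 1 (down 1): focus=U path=1 depth=1 children=['D'] left=['H'] right=[] parent=C
Step 2 (left): focus=H path=0 depth=1 children=['W', 'R'] left=[] right=['U'] parent=C
Step 3 (down 1): focus=R path=0/1 depth=2 children=[] left=['W'] right=[] parent=H
Step 4 (left): focus=W path=0/0 depth=2 children=['L', 'S'] left=[] right=['R'] parent=H
Step 5 (right): focus=R path=0/1 depth=2 children=[] left=['W'] right=[] parent=H
Step 6 (left): focus=W path=0/0 depth=2 children=['L', 'S'] left=[] right=['R'] parent=H
Step 7 (set A): focus=A path=0/0 depth=2 children=['L', 'S'] left=[] right=['R'] parent=H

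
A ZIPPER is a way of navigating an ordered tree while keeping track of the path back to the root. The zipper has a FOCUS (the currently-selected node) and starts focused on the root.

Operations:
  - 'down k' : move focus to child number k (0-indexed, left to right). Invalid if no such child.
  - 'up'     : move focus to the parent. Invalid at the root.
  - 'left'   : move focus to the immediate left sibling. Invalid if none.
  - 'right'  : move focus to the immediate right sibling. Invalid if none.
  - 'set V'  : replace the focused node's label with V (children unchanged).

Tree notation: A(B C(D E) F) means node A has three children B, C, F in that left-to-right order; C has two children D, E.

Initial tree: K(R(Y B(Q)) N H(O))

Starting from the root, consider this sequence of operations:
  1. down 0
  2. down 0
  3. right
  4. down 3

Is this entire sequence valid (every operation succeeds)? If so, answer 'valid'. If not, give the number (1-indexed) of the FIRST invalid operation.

Answer: 4

Derivation:
Step 1 (down 0): focus=R path=0 depth=1 children=['Y', 'B'] left=[] right=['N', 'H'] parent=K
Step 2 (down 0): focus=Y path=0/0 depth=2 children=[] left=[] right=['B'] parent=R
Step 3 (right): focus=B path=0/1 depth=2 children=['Q'] left=['Y'] right=[] parent=R
Step 4 (down 3): INVALID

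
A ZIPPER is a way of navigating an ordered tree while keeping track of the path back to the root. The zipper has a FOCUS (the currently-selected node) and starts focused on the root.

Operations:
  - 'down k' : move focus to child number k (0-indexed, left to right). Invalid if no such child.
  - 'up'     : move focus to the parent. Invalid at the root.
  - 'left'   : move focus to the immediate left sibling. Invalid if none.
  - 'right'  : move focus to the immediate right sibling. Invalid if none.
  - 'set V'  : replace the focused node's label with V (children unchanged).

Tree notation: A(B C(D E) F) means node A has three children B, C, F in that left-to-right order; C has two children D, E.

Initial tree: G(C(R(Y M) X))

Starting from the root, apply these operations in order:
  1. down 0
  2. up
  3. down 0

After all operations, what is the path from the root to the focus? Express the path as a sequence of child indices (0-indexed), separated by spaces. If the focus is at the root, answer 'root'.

Answer: 0

Derivation:
Step 1 (down 0): focus=C path=0 depth=1 children=['R', 'X'] left=[] right=[] parent=G
Step 2 (up): focus=G path=root depth=0 children=['C'] (at root)
Step 3 (down 0): focus=C path=0 depth=1 children=['R', 'X'] left=[] right=[] parent=G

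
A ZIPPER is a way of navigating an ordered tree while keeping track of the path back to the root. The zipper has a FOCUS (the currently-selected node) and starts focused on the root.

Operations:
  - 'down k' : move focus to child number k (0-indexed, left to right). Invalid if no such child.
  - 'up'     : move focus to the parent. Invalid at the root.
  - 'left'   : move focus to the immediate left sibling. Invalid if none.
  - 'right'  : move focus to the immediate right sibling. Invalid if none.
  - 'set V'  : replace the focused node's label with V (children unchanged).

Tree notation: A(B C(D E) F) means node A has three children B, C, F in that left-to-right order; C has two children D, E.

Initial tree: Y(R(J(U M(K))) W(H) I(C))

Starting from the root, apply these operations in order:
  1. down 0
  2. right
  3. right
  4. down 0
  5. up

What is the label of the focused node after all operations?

Step 1 (down 0): focus=R path=0 depth=1 children=['J'] left=[] right=['W', 'I'] parent=Y
Step 2 (right): focus=W path=1 depth=1 children=['H'] left=['R'] right=['I'] parent=Y
Step 3 (right): focus=I path=2 depth=1 children=['C'] left=['R', 'W'] right=[] parent=Y
Step 4 (down 0): focus=C path=2/0 depth=2 children=[] left=[] right=[] parent=I
Step 5 (up): focus=I path=2 depth=1 children=['C'] left=['R', 'W'] right=[] parent=Y

Answer: I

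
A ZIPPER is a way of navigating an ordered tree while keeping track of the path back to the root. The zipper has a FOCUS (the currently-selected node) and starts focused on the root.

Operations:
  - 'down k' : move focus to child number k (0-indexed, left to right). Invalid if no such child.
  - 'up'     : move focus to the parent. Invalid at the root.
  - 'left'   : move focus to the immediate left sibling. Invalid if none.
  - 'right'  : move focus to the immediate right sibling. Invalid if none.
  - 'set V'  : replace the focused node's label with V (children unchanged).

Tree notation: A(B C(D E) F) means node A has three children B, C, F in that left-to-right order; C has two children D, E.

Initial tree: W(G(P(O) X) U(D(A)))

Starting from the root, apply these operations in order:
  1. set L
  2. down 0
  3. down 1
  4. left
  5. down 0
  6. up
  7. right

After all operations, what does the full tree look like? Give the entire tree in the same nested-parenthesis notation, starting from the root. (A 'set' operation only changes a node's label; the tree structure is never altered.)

Step 1 (set L): focus=L path=root depth=0 children=['G', 'U'] (at root)
Step 2 (down 0): focus=G path=0 depth=1 children=['P', 'X'] left=[] right=['U'] parent=L
Step 3 (down 1): focus=X path=0/1 depth=2 children=[] left=['P'] right=[] parent=G
Step 4 (left): focus=P path=0/0 depth=2 children=['O'] left=[] right=['X'] parent=G
Step 5 (down 0): focus=O path=0/0/0 depth=3 children=[] left=[] right=[] parent=P
Step 6 (up): focus=P path=0/0 depth=2 children=['O'] left=[] right=['X'] parent=G
Step 7 (right): focus=X path=0/1 depth=2 children=[] left=['P'] right=[] parent=G

Answer: L(G(P(O) X) U(D(A)))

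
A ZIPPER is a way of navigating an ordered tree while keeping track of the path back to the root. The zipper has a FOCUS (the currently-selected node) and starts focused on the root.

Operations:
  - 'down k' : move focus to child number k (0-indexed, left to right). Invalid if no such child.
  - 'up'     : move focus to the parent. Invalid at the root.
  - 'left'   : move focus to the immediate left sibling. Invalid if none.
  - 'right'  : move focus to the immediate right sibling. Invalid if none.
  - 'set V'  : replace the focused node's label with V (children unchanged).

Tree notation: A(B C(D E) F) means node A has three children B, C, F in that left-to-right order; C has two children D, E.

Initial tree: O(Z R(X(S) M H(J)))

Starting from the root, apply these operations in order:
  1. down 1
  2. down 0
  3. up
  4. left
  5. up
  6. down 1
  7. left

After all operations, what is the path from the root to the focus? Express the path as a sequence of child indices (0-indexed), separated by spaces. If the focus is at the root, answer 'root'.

Step 1 (down 1): focus=R path=1 depth=1 children=['X', 'M', 'H'] left=['Z'] right=[] parent=O
Step 2 (down 0): focus=X path=1/0 depth=2 children=['S'] left=[] right=['M', 'H'] parent=R
Step 3 (up): focus=R path=1 depth=1 children=['X', 'M', 'H'] left=['Z'] right=[] parent=O
Step 4 (left): focus=Z path=0 depth=1 children=[] left=[] right=['R'] parent=O
Step 5 (up): focus=O path=root depth=0 children=['Z', 'R'] (at root)
Step 6 (down 1): focus=R path=1 depth=1 children=['X', 'M', 'H'] left=['Z'] right=[] parent=O
Step 7 (left): focus=Z path=0 depth=1 children=[] left=[] right=['R'] parent=O

Answer: 0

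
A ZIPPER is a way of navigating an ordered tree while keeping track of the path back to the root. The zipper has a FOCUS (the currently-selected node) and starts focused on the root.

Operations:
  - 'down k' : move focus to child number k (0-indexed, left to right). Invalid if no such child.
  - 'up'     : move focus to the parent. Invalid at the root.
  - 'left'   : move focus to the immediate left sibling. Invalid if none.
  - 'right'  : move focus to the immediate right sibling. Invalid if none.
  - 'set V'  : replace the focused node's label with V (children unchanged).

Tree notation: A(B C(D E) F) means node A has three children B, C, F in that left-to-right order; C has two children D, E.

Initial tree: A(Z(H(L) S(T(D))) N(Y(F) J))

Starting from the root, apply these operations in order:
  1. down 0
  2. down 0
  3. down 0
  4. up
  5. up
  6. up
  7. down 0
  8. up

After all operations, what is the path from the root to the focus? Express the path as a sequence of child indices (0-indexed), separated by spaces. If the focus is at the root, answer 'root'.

Answer: root

Derivation:
Step 1 (down 0): focus=Z path=0 depth=1 children=['H', 'S'] left=[] right=['N'] parent=A
Step 2 (down 0): focus=H path=0/0 depth=2 children=['L'] left=[] right=['S'] parent=Z
Step 3 (down 0): focus=L path=0/0/0 depth=3 children=[] left=[] right=[] parent=H
Step 4 (up): focus=H path=0/0 depth=2 children=['L'] left=[] right=['S'] parent=Z
Step 5 (up): focus=Z path=0 depth=1 children=['H', 'S'] left=[] right=['N'] parent=A
Step 6 (up): focus=A path=root depth=0 children=['Z', 'N'] (at root)
Step 7 (down 0): focus=Z path=0 depth=1 children=['H', 'S'] left=[] right=['N'] parent=A
Step 8 (up): focus=A path=root depth=0 children=['Z', 'N'] (at root)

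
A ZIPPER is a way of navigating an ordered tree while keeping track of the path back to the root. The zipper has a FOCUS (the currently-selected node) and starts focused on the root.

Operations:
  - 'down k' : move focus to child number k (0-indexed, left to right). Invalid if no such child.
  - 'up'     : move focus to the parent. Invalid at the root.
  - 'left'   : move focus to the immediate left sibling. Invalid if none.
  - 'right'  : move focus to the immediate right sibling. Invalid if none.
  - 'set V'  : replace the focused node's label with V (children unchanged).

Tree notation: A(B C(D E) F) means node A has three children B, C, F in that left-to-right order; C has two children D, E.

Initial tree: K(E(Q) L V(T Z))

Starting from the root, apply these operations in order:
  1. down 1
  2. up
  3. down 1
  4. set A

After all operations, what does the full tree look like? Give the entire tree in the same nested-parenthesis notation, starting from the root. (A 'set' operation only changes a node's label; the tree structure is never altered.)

Step 1 (down 1): focus=L path=1 depth=1 children=[] left=['E'] right=['V'] parent=K
Step 2 (up): focus=K path=root depth=0 children=['E', 'L', 'V'] (at root)
Step 3 (down 1): focus=L path=1 depth=1 children=[] left=['E'] right=['V'] parent=K
Step 4 (set A): focus=A path=1 depth=1 children=[] left=['E'] right=['V'] parent=K

Answer: K(E(Q) A V(T Z))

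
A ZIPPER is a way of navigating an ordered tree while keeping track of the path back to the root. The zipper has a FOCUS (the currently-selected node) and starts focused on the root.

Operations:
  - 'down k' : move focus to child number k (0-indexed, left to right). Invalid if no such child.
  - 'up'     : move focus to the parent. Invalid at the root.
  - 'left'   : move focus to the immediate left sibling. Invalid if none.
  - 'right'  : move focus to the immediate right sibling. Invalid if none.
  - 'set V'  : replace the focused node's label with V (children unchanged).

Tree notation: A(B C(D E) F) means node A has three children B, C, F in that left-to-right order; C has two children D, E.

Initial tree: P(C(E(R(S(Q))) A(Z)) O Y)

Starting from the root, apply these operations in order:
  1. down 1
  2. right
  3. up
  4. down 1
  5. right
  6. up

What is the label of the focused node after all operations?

Step 1 (down 1): focus=O path=1 depth=1 children=[] left=['C'] right=['Y'] parent=P
Step 2 (right): focus=Y path=2 depth=1 children=[] left=['C', 'O'] right=[] parent=P
Step 3 (up): focus=P path=root depth=0 children=['C', 'O', 'Y'] (at root)
Step 4 (down 1): focus=O path=1 depth=1 children=[] left=['C'] right=['Y'] parent=P
Step 5 (right): focus=Y path=2 depth=1 children=[] left=['C', 'O'] right=[] parent=P
Step 6 (up): focus=P path=root depth=0 children=['C', 'O', 'Y'] (at root)

Answer: P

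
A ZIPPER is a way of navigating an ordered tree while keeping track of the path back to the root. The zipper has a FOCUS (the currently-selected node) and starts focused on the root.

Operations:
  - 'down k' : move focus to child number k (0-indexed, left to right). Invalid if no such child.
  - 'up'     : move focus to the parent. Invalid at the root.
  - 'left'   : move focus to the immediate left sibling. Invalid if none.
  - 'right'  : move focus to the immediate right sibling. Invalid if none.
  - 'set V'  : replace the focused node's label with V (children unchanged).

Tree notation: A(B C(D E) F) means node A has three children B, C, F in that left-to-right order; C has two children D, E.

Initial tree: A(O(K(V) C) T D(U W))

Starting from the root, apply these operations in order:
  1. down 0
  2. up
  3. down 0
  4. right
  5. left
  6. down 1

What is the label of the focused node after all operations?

Step 1 (down 0): focus=O path=0 depth=1 children=['K', 'C'] left=[] right=['T', 'D'] parent=A
Step 2 (up): focus=A path=root depth=0 children=['O', 'T', 'D'] (at root)
Step 3 (down 0): focus=O path=0 depth=1 children=['K', 'C'] left=[] right=['T', 'D'] parent=A
Step 4 (right): focus=T path=1 depth=1 children=[] left=['O'] right=['D'] parent=A
Step 5 (left): focus=O path=0 depth=1 children=['K', 'C'] left=[] right=['T', 'D'] parent=A
Step 6 (down 1): focus=C path=0/1 depth=2 children=[] left=['K'] right=[] parent=O

Answer: C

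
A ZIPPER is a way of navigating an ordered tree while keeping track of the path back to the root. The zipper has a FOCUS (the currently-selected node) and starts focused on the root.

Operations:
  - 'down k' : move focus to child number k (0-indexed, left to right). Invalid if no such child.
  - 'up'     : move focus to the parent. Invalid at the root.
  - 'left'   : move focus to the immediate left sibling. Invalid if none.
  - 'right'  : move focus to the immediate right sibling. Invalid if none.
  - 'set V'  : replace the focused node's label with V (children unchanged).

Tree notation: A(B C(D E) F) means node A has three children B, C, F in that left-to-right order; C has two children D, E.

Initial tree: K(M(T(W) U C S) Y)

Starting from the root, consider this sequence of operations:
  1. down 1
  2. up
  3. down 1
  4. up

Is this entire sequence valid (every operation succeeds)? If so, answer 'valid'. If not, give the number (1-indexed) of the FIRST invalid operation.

Answer: valid

Derivation:
Step 1 (down 1): focus=Y path=1 depth=1 children=[] left=['M'] right=[] parent=K
Step 2 (up): focus=K path=root depth=0 children=['M', 'Y'] (at root)
Step 3 (down 1): focus=Y path=1 depth=1 children=[] left=['M'] right=[] parent=K
Step 4 (up): focus=K path=root depth=0 children=['M', 'Y'] (at root)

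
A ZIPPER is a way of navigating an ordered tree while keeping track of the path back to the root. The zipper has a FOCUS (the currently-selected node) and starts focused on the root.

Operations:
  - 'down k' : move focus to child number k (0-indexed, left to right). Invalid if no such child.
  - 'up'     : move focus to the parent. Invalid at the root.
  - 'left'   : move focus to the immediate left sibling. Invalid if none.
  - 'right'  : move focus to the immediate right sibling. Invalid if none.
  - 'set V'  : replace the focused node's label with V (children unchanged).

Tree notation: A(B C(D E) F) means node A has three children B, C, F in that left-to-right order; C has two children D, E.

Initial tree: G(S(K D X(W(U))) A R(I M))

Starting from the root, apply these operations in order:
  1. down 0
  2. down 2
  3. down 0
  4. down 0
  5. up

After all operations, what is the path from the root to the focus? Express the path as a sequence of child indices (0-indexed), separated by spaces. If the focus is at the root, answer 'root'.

Answer: 0 2 0

Derivation:
Step 1 (down 0): focus=S path=0 depth=1 children=['K', 'D', 'X'] left=[] right=['A', 'R'] parent=G
Step 2 (down 2): focus=X path=0/2 depth=2 children=['W'] left=['K', 'D'] right=[] parent=S
Step 3 (down 0): focus=W path=0/2/0 depth=3 children=['U'] left=[] right=[] parent=X
Step 4 (down 0): focus=U path=0/2/0/0 depth=4 children=[] left=[] right=[] parent=W
Step 5 (up): focus=W path=0/2/0 depth=3 children=['U'] left=[] right=[] parent=X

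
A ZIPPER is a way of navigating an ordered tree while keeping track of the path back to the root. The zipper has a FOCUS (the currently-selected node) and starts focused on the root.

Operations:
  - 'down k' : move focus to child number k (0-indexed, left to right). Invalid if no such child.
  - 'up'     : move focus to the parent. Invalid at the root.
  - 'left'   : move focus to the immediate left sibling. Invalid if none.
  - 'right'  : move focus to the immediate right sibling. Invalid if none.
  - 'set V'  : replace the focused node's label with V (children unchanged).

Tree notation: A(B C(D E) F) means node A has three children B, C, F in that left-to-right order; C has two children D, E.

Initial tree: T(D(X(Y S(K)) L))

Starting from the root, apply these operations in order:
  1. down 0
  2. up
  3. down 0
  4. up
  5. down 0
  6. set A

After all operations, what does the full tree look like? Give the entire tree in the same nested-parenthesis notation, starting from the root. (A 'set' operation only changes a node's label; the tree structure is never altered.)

Step 1 (down 0): focus=D path=0 depth=1 children=['X', 'L'] left=[] right=[] parent=T
Step 2 (up): focus=T path=root depth=0 children=['D'] (at root)
Step 3 (down 0): focus=D path=0 depth=1 children=['X', 'L'] left=[] right=[] parent=T
Step 4 (up): focus=T path=root depth=0 children=['D'] (at root)
Step 5 (down 0): focus=D path=0 depth=1 children=['X', 'L'] left=[] right=[] parent=T
Step 6 (set A): focus=A path=0 depth=1 children=['X', 'L'] left=[] right=[] parent=T

Answer: T(A(X(Y S(K)) L))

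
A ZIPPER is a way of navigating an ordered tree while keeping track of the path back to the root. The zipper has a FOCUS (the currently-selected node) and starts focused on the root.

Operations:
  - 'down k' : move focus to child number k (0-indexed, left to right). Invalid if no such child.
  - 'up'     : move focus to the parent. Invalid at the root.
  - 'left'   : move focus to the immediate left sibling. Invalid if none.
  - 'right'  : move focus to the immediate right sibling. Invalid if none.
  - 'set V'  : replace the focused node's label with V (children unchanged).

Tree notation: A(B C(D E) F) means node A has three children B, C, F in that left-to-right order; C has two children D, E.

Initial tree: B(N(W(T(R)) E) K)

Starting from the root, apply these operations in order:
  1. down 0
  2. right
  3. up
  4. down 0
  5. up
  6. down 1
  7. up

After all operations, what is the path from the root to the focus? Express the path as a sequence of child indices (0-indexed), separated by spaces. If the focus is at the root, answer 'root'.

Answer: root

Derivation:
Step 1 (down 0): focus=N path=0 depth=1 children=['W', 'E'] left=[] right=['K'] parent=B
Step 2 (right): focus=K path=1 depth=1 children=[] left=['N'] right=[] parent=B
Step 3 (up): focus=B path=root depth=0 children=['N', 'K'] (at root)
Step 4 (down 0): focus=N path=0 depth=1 children=['W', 'E'] left=[] right=['K'] parent=B
Step 5 (up): focus=B path=root depth=0 children=['N', 'K'] (at root)
Step 6 (down 1): focus=K path=1 depth=1 children=[] left=['N'] right=[] parent=B
Step 7 (up): focus=B path=root depth=0 children=['N', 'K'] (at root)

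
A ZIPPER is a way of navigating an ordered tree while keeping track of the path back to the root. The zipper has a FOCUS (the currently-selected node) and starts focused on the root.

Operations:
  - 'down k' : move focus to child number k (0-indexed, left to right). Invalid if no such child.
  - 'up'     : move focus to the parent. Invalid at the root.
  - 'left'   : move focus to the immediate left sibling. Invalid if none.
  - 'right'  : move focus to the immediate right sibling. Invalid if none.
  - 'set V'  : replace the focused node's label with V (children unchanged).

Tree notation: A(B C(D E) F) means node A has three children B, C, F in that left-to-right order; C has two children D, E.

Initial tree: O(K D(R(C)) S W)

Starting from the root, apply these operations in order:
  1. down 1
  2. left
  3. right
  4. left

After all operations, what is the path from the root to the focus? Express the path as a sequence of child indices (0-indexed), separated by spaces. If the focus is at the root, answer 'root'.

Answer: 0

Derivation:
Step 1 (down 1): focus=D path=1 depth=1 children=['R'] left=['K'] right=['S', 'W'] parent=O
Step 2 (left): focus=K path=0 depth=1 children=[] left=[] right=['D', 'S', 'W'] parent=O
Step 3 (right): focus=D path=1 depth=1 children=['R'] left=['K'] right=['S', 'W'] parent=O
Step 4 (left): focus=K path=0 depth=1 children=[] left=[] right=['D', 'S', 'W'] parent=O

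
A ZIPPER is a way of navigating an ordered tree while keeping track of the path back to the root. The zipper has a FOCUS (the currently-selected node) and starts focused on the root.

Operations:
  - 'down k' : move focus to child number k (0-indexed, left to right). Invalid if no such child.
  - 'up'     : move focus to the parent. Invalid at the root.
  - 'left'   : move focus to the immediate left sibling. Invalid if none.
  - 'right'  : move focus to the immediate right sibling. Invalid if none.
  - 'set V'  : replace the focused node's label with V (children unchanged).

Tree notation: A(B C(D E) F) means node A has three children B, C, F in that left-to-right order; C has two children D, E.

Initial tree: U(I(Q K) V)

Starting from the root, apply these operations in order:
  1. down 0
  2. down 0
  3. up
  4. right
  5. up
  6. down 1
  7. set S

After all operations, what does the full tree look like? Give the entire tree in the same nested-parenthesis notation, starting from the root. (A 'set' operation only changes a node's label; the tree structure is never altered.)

Step 1 (down 0): focus=I path=0 depth=1 children=['Q', 'K'] left=[] right=['V'] parent=U
Step 2 (down 0): focus=Q path=0/0 depth=2 children=[] left=[] right=['K'] parent=I
Step 3 (up): focus=I path=0 depth=1 children=['Q', 'K'] left=[] right=['V'] parent=U
Step 4 (right): focus=V path=1 depth=1 children=[] left=['I'] right=[] parent=U
Step 5 (up): focus=U path=root depth=0 children=['I', 'V'] (at root)
Step 6 (down 1): focus=V path=1 depth=1 children=[] left=['I'] right=[] parent=U
Step 7 (set S): focus=S path=1 depth=1 children=[] left=['I'] right=[] parent=U

Answer: U(I(Q K) S)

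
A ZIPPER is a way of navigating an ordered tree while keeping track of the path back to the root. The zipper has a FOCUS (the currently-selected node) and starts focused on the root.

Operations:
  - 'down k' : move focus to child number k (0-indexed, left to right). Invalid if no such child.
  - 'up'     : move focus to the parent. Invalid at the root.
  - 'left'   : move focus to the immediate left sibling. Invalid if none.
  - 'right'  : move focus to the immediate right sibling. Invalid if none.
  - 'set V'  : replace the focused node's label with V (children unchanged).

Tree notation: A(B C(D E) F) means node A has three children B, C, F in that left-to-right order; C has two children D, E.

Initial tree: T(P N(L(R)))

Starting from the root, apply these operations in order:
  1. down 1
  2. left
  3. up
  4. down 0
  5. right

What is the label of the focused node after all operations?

Step 1 (down 1): focus=N path=1 depth=1 children=['L'] left=['P'] right=[] parent=T
Step 2 (left): focus=P path=0 depth=1 children=[] left=[] right=['N'] parent=T
Step 3 (up): focus=T path=root depth=0 children=['P', 'N'] (at root)
Step 4 (down 0): focus=P path=0 depth=1 children=[] left=[] right=['N'] parent=T
Step 5 (right): focus=N path=1 depth=1 children=['L'] left=['P'] right=[] parent=T

Answer: N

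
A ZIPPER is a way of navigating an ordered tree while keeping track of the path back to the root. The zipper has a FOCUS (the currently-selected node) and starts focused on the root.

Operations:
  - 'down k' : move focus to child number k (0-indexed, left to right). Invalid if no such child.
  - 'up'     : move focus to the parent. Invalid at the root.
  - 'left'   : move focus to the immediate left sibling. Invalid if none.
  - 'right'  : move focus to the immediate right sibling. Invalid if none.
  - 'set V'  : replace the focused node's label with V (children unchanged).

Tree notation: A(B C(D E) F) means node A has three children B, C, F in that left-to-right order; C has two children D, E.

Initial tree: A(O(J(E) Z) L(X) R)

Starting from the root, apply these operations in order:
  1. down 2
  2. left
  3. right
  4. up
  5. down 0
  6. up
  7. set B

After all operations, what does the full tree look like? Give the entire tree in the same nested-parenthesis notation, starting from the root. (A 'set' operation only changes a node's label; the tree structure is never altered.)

Answer: B(O(J(E) Z) L(X) R)

Derivation:
Step 1 (down 2): focus=R path=2 depth=1 children=[] left=['O', 'L'] right=[] parent=A
Step 2 (left): focus=L path=1 depth=1 children=['X'] left=['O'] right=['R'] parent=A
Step 3 (right): focus=R path=2 depth=1 children=[] left=['O', 'L'] right=[] parent=A
Step 4 (up): focus=A path=root depth=0 children=['O', 'L', 'R'] (at root)
Step 5 (down 0): focus=O path=0 depth=1 children=['J', 'Z'] left=[] right=['L', 'R'] parent=A
Step 6 (up): focus=A path=root depth=0 children=['O', 'L', 'R'] (at root)
Step 7 (set B): focus=B path=root depth=0 children=['O', 'L', 'R'] (at root)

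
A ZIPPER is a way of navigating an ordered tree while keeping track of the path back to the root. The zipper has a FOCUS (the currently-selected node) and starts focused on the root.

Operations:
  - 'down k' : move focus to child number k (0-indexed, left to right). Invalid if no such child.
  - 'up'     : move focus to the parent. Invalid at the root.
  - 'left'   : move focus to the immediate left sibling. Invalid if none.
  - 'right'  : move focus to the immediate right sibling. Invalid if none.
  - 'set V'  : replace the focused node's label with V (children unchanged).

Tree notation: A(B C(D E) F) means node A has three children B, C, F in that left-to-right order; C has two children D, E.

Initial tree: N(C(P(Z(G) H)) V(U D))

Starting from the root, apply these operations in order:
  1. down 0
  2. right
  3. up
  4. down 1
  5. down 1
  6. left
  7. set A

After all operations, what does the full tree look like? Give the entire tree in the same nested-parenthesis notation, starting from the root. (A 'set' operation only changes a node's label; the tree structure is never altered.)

Answer: N(C(P(Z(G) H)) V(A D))

Derivation:
Step 1 (down 0): focus=C path=0 depth=1 children=['P'] left=[] right=['V'] parent=N
Step 2 (right): focus=V path=1 depth=1 children=['U', 'D'] left=['C'] right=[] parent=N
Step 3 (up): focus=N path=root depth=0 children=['C', 'V'] (at root)
Step 4 (down 1): focus=V path=1 depth=1 children=['U', 'D'] left=['C'] right=[] parent=N
Step 5 (down 1): focus=D path=1/1 depth=2 children=[] left=['U'] right=[] parent=V
Step 6 (left): focus=U path=1/0 depth=2 children=[] left=[] right=['D'] parent=V
Step 7 (set A): focus=A path=1/0 depth=2 children=[] left=[] right=['D'] parent=V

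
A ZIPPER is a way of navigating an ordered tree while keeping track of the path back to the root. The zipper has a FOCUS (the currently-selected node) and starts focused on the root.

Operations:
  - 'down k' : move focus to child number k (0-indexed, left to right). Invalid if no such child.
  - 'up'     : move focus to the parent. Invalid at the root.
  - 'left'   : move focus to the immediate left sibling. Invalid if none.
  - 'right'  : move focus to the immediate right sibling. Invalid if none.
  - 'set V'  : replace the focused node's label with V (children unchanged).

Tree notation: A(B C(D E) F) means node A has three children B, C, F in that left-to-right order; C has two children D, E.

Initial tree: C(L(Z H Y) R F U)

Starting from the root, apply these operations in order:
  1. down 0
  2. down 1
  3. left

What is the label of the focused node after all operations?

Answer: Z

Derivation:
Step 1 (down 0): focus=L path=0 depth=1 children=['Z', 'H', 'Y'] left=[] right=['R', 'F', 'U'] parent=C
Step 2 (down 1): focus=H path=0/1 depth=2 children=[] left=['Z'] right=['Y'] parent=L
Step 3 (left): focus=Z path=0/0 depth=2 children=[] left=[] right=['H', 'Y'] parent=L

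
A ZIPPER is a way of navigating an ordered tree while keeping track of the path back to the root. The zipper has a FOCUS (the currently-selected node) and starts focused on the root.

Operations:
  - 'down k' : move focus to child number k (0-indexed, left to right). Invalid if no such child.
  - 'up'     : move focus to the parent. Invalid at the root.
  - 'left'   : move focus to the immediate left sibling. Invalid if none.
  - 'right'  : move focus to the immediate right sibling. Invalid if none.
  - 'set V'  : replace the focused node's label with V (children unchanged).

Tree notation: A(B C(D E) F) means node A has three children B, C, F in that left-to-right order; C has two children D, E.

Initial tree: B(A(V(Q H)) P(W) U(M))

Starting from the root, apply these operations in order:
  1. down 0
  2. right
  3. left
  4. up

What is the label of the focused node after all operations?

Answer: B

Derivation:
Step 1 (down 0): focus=A path=0 depth=1 children=['V'] left=[] right=['P', 'U'] parent=B
Step 2 (right): focus=P path=1 depth=1 children=['W'] left=['A'] right=['U'] parent=B
Step 3 (left): focus=A path=0 depth=1 children=['V'] left=[] right=['P', 'U'] parent=B
Step 4 (up): focus=B path=root depth=0 children=['A', 'P', 'U'] (at root)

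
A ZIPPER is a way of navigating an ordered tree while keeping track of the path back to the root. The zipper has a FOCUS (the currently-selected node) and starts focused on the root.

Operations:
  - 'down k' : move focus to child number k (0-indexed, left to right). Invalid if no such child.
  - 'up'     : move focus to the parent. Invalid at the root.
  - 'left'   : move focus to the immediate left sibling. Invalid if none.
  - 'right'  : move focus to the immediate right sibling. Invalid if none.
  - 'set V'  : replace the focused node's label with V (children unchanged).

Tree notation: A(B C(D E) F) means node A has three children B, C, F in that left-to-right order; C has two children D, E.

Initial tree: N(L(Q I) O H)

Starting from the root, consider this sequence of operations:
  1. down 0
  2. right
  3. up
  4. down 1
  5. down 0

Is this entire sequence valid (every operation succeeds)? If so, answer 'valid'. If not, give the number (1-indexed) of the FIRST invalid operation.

Answer: 5

Derivation:
Step 1 (down 0): focus=L path=0 depth=1 children=['Q', 'I'] left=[] right=['O', 'H'] parent=N
Step 2 (right): focus=O path=1 depth=1 children=[] left=['L'] right=['H'] parent=N
Step 3 (up): focus=N path=root depth=0 children=['L', 'O', 'H'] (at root)
Step 4 (down 1): focus=O path=1 depth=1 children=[] left=['L'] right=['H'] parent=N
Step 5 (down 0): INVALID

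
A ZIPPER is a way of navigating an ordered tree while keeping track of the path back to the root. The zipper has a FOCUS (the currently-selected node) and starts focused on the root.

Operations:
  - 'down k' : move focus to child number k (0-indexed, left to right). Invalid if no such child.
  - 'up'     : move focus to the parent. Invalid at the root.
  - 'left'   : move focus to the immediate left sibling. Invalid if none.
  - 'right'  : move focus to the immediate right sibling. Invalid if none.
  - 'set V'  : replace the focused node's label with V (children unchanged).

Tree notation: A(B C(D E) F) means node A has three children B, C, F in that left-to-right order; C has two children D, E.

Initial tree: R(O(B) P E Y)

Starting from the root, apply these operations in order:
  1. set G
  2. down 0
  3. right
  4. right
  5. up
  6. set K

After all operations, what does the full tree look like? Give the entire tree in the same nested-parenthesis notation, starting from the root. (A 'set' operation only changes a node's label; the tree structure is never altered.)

Answer: K(O(B) P E Y)

Derivation:
Step 1 (set G): focus=G path=root depth=0 children=['O', 'P', 'E', 'Y'] (at root)
Step 2 (down 0): focus=O path=0 depth=1 children=['B'] left=[] right=['P', 'E', 'Y'] parent=G
Step 3 (right): focus=P path=1 depth=1 children=[] left=['O'] right=['E', 'Y'] parent=G
Step 4 (right): focus=E path=2 depth=1 children=[] left=['O', 'P'] right=['Y'] parent=G
Step 5 (up): focus=G path=root depth=0 children=['O', 'P', 'E', 'Y'] (at root)
Step 6 (set K): focus=K path=root depth=0 children=['O', 'P', 'E', 'Y'] (at root)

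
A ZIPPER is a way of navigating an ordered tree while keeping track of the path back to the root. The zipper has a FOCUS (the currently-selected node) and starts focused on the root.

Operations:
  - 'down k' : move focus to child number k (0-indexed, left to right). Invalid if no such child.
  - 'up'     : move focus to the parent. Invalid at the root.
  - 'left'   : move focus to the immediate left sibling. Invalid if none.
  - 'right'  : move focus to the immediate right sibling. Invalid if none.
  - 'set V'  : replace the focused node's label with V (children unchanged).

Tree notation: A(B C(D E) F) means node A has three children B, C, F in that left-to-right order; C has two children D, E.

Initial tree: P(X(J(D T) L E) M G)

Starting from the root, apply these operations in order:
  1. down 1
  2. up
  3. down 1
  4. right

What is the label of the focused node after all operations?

Step 1 (down 1): focus=M path=1 depth=1 children=[] left=['X'] right=['G'] parent=P
Step 2 (up): focus=P path=root depth=0 children=['X', 'M', 'G'] (at root)
Step 3 (down 1): focus=M path=1 depth=1 children=[] left=['X'] right=['G'] parent=P
Step 4 (right): focus=G path=2 depth=1 children=[] left=['X', 'M'] right=[] parent=P

Answer: G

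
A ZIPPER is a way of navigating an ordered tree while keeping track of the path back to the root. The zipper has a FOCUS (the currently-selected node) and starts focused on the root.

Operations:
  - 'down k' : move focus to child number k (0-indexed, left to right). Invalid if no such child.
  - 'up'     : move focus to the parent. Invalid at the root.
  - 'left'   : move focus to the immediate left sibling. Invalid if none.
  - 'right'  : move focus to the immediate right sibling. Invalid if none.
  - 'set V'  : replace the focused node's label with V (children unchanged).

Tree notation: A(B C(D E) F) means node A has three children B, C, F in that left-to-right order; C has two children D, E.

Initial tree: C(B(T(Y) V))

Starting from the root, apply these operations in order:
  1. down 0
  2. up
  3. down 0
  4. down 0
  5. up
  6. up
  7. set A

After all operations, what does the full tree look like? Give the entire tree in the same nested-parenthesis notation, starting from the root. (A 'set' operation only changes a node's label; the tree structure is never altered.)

Step 1 (down 0): focus=B path=0 depth=1 children=['T', 'V'] left=[] right=[] parent=C
Step 2 (up): focus=C path=root depth=0 children=['B'] (at root)
Step 3 (down 0): focus=B path=0 depth=1 children=['T', 'V'] left=[] right=[] parent=C
Step 4 (down 0): focus=T path=0/0 depth=2 children=['Y'] left=[] right=['V'] parent=B
Step 5 (up): focus=B path=0 depth=1 children=['T', 'V'] left=[] right=[] parent=C
Step 6 (up): focus=C path=root depth=0 children=['B'] (at root)
Step 7 (set A): focus=A path=root depth=0 children=['B'] (at root)

Answer: A(B(T(Y) V))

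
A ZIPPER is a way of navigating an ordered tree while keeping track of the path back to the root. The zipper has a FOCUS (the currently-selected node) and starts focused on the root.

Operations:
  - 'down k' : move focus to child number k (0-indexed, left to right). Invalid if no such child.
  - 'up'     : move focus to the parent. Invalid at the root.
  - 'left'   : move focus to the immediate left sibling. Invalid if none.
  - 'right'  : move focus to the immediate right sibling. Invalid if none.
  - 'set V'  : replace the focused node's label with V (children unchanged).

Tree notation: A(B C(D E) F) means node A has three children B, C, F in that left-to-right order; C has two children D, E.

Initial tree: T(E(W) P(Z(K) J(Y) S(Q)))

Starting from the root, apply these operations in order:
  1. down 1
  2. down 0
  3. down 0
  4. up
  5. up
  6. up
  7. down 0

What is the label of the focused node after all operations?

Answer: E

Derivation:
Step 1 (down 1): focus=P path=1 depth=1 children=['Z', 'J', 'S'] left=['E'] right=[] parent=T
Step 2 (down 0): focus=Z path=1/0 depth=2 children=['K'] left=[] right=['J', 'S'] parent=P
Step 3 (down 0): focus=K path=1/0/0 depth=3 children=[] left=[] right=[] parent=Z
Step 4 (up): focus=Z path=1/0 depth=2 children=['K'] left=[] right=['J', 'S'] parent=P
Step 5 (up): focus=P path=1 depth=1 children=['Z', 'J', 'S'] left=['E'] right=[] parent=T
Step 6 (up): focus=T path=root depth=0 children=['E', 'P'] (at root)
Step 7 (down 0): focus=E path=0 depth=1 children=['W'] left=[] right=['P'] parent=T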